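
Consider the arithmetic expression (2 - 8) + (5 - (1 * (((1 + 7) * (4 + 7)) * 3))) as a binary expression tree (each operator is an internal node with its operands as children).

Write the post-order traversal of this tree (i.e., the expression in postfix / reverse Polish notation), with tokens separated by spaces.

Post-order on an expression tree gives postfix notation: for each operator, emit left operand, right operand, then the operator.

2 8 - 5 1 1 7 + 4 7 + * 3 * * - +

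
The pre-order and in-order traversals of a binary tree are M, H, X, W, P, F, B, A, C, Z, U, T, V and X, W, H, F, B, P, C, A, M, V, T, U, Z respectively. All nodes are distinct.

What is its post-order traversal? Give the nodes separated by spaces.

W X B F C A P H V T U Z M

The first element of pre-order is the root; it splits in-order into left and right subtrees.
Root M: left subtree has 8 nodes {X, W, H, F, B, P, C, A}, right has 4 {V, T, U, Z}.
  Root H: left subtree has 2 nodes {X, W}, right has 5 {F, B, P, C, A}.
    Root X: left subtree has 0 nodes { }, right has 1 {W}.
    Root P: left subtree has 2 nodes {F, B}, right has 2 {C, A}.
      Root F: left subtree has 0 nodes { }, right has 1 {B}.
      Root A: left subtree has 1 node {C}, right has 0 { }.
  Root Z: left subtree has 3 nodes {V, T, U}, right has 0 { }.
    Root U: left subtree has 2 nodes {V, T}, right has 0 { }.
      Root T: left subtree has 1 node {V}, right has 0 { }.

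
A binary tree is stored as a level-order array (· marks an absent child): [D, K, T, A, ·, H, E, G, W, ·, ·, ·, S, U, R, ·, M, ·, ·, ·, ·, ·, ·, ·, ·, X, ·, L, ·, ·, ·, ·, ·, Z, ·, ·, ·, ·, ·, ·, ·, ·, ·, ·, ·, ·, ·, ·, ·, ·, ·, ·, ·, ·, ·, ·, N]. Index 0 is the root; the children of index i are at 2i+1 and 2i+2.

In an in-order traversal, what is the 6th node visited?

K

In-order visits the left subtree, then the node, then the right subtree.
At D: go left to K.
  At K: go left to A.
    At A: go left to G.
      At G: no left child.
      Visit G.
      At G: go right to M.
        At M: go left to Z.
          Z is a leaf — visit Z.
        Visit M.
        At M: no right child.
    Visit A.
    At A: go right to W.
      W is a leaf — visit W.
  Visit K.
  At K: no right child.
Visit D.
At D: go right to T.
  At T: go left to H.
    At H: no left child.
    Visit H.
    At H: go right to S.
      At S: go left to X.
        X is a leaf — visit X.
      Visit S.
      At S: no right child.
  Visit T.
  At T: go right to E.
    At E: go left to U.
      At U: go left to L.
        At L: no left child.
        Visit L.
        At L: go right to N.
          N is a leaf — visit N.
      Visit U.
      At U: no right child.
    Visit E.
    At E: go right to R.
      R is a leaf — visit R.
Full in-order sequence: G, Z, M, A, W, K, D, H, X, S, T, L, N, U, E, R.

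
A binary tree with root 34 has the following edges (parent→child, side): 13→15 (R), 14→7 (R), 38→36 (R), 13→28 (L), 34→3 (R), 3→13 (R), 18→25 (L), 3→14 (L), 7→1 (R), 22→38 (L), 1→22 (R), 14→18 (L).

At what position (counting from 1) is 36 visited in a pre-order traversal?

10

Pre-order visits the node, then its left subtree, then its right subtree.
Visit 34.
At 34: no left child.
At 34: go right to 3.
  Visit 3.
  At 3: go left to 14.
    Visit 14.
    At 14: go left to 18.
      Visit 18.
      At 18: go left to 25.
        25 is a leaf — visit 25.
      At 18: no right child.
    At 14: go right to 7.
      Visit 7.
      At 7: no left child.
      At 7: go right to 1.
        Visit 1.
        At 1: no left child.
        At 1: go right to 22.
          Visit 22.
          At 22: go left to 38.
            Visit 38.
            At 38: no left child.
            At 38: go right to 36.
              36 is a leaf — visit 36.
          At 22: no right child.
  At 3: go right to 13.
    Visit 13.
    At 13: go left to 28.
      28 is a leaf — visit 28.
    At 13: go right to 15.
      15 is a leaf — visit 15.
Full pre-order sequence: 34, 3, 14, 18, 25, 7, 1, 22, 38, 36, 13, 28, 15.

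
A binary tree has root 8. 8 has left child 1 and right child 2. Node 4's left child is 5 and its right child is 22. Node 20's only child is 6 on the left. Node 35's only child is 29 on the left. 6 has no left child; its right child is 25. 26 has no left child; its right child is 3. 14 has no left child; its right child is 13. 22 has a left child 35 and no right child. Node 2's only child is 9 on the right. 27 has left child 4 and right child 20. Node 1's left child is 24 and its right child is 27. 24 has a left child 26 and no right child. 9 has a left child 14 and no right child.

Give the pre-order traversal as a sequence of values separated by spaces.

Pre-order visits the node, then its left subtree, then its right subtree.
Visit 8.
At 8: go left to 1.
  Visit 1.
  At 1: go left to 24.
    Visit 24.
    At 24: go left to 26.
      Visit 26.
      At 26: no left child.
      At 26: go right to 3.
        3 is a leaf — visit 3.
    At 24: no right child.
  At 1: go right to 27.
    Visit 27.
    At 27: go left to 4.
      Visit 4.
      At 4: go left to 5.
        5 is a leaf — visit 5.
      At 4: go right to 22.
        Visit 22.
        At 22: go left to 35.
          Visit 35.
          At 35: go left to 29.
            29 is a leaf — visit 29.
          At 35: no right child.
        At 22: no right child.
    At 27: go right to 20.
      Visit 20.
      At 20: go left to 6.
        Visit 6.
        At 6: no left child.
        At 6: go right to 25.
          25 is a leaf — visit 25.
      At 20: no right child.
At 8: go right to 2.
  Visit 2.
  At 2: no left child.
  At 2: go right to 9.
    Visit 9.
    At 9: go left to 14.
      Visit 14.
      At 14: no left child.
      At 14: go right to 13.
        13 is a leaf — visit 13.
    At 9: no right child.

8 1 24 26 3 27 4 5 22 35 29 20 6 25 2 9 14 13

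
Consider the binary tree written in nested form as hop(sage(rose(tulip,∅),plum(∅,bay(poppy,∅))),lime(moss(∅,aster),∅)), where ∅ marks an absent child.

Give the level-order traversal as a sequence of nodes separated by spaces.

Level-order visits nodes level by level from the root, left to right within each level.
Level 0: hop
Level 1: sage, lime
Level 2: rose, plum, moss
Level 3: tulip, bay, aster
Level 4: poppy

hop sage lime rose plum moss tulip bay aster poppy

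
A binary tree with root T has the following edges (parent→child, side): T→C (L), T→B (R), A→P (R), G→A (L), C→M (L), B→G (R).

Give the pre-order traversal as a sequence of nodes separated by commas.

Pre-order visits the node, then its left subtree, then its right subtree.
Visit T.
At T: go left to C.
  Visit C.
  At C: go left to M.
    M is a leaf — visit M.
  At C: no right child.
At T: go right to B.
  Visit B.
  At B: no left child.
  At B: go right to G.
    Visit G.
    At G: go left to A.
      Visit A.
      At A: no left child.
      At A: go right to P.
        P is a leaf — visit P.
    At G: no right child.

T, C, M, B, G, A, P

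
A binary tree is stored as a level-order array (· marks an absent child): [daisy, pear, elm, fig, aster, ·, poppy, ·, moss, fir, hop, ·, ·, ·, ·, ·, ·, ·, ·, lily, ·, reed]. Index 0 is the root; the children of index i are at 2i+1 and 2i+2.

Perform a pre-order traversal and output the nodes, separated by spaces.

Pre-order visits the node, then its left subtree, then its right subtree.
Visit daisy.
At daisy: go left to pear.
  Visit pear.
  At pear: go left to fig.
    Visit fig.
    At fig: no left child.
    At fig: go right to moss.
      moss is a leaf — visit moss.
  At pear: go right to aster.
    Visit aster.
    At aster: go left to fir.
      Visit fir.
      At fir: go left to lily.
        lily is a leaf — visit lily.
      At fir: no right child.
    At aster: go right to hop.
      Visit hop.
      At hop: go left to reed.
        reed is a leaf — visit reed.
      At hop: no right child.
At daisy: go right to elm.
  Visit elm.
  At elm: no left child.
  At elm: go right to poppy.
    poppy is a leaf — visit poppy.

daisy pear fig moss aster fir lily hop reed elm poppy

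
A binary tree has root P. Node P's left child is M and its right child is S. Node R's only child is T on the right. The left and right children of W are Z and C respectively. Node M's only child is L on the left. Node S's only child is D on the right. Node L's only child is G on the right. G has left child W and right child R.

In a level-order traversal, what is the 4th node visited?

Level-order visits nodes level by level from the root, left to right within each level.
Level 0: P
Level 1: M, S
Level 2: L, D
Level 3: G
Level 4: W, R
Level 5: Z, C, T
Full level-order sequence: P, M, S, L, D, G, W, R, Z, C, T.

L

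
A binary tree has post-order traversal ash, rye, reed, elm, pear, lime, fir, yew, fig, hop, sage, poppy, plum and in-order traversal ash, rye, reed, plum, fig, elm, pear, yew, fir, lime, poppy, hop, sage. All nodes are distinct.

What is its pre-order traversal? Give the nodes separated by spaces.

The last element of post-order is the root; it splits in-order into left and right subtrees.
Root plum: left subtree has 3 nodes {ash, rye, reed}, right has 9 {fig, elm, pear, yew, fir, lime, poppy, hop, sage}.
  Root reed: left subtree has 2 nodes {ash, rye}, right has 0 { }.
    Root rye: left subtree has 1 node {ash}, right has 0 { }.
  Root poppy: left subtree has 6 nodes {fig, elm, pear, yew, fir, lime}, right has 2 {hop, sage}.
    Root fig: left subtree has 0 nodes { }, right has 5 {elm, pear, yew, fir, lime}.
      Root yew: left subtree has 2 nodes {elm, pear}, right has 2 {fir, lime}.
        Root pear: left subtree has 1 node {elm}, right has 0 { }.
        Root fir: left subtree has 0 nodes { }, right has 1 {lime}.
    Root sage: left subtree has 1 node {hop}, right has 0 { }.

plum reed rye ash poppy fig yew pear elm fir lime sage hop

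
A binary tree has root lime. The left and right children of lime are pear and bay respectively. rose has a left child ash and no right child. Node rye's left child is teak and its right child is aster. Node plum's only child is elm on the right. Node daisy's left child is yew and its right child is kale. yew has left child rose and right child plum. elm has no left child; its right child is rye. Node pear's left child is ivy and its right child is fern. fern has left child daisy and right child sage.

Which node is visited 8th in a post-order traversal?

plum

Post-order visits the left subtree, then the right subtree, then the node.
At lime: go left to pear.
  At pear: go left to ivy.
    ivy is a leaf — visit ivy.
  At pear: go right to fern.
    At fern: go left to daisy.
      At daisy: go left to yew.
        At yew: go left to rose.
          At rose: go left to ash.
            ash is a leaf — visit ash.
          At rose: no right child.
          Visit rose.
        At yew: go right to plum.
          At plum: no left child.
          At plum: go right to elm.
            At elm: no left child.
            At elm: go right to rye.
              At rye: go left to teak.
                teak is a leaf — visit teak.
              At rye: go right to aster.
                aster is a leaf — visit aster.
              Visit rye.
            Visit elm.
          Visit plum.
        Visit yew.
      At daisy: go right to kale.
        kale is a leaf — visit kale.
      Visit daisy.
    At fern: go right to sage.
      sage is a leaf — visit sage.
    Visit fern.
  Visit pear.
At lime: go right to bay.
  bay is a leaf — visit bay.
Visit lime.
Full post-order sequence: ivy, ash, rose, teak, aster, rye, elm, plum, yew, kale, daisy, sage, fern, pear, bay, lime.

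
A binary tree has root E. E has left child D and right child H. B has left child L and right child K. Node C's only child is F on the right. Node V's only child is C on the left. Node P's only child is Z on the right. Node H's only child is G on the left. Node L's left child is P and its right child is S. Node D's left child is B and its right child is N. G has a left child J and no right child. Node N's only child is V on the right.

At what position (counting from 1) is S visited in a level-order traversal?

Level-order visits nodes level by level from the root, left to right within each level.
Level 0: E
Level 1: D, H
Level 2: B, N, G
Level 3: L, K, V, J
Level 4: P, S, C
Level 5: Z, F
Full level-order sequence: E, D, H, B, N, G, L, K, V, J, P, S, C, Z, F.

12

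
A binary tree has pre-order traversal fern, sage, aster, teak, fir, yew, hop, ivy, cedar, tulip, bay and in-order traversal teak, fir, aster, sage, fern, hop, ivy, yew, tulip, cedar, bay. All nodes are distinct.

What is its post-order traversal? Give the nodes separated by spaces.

fir teak aster sage ivy hop tulip bay cedar yew fern

The first element of pre-order is the root; it splits in-order into left and right subtrees.
Root fern: left subtree has 4 nodes {teak, fir, aster, sage}, right has 6 {hop, ivy, yew, tulip, cedar, bay}.
  Root sage: left subtree has 3 nodes {teak, fir, aster}, right has 0 { }.
    Root aster: left subtree has 2 nodes {teak, fir}, right has 0 { }.
      Root teak: left subtree has 0 nodes { }, right has 1 {fir}.
  Root yew: left subtree has 2 nodes {hop, ivy}, right has 3 {tulip, cedar, bay}.
    Root hop: left subtree has 0 nodes { }, right has 1 {ivy}.
    Root cedar: left subtree has 1 node {tulip}, right has 1 {bay}.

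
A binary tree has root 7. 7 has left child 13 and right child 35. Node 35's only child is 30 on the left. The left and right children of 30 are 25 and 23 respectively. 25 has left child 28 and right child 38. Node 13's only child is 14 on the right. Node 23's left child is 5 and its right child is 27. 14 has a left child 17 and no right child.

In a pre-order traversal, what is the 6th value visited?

30

Pre-order visits the node, then its left subtree, then its right subtree.
Visit 7.
At 7: go left to 13.
  Visit 13.
  At 13: no left child.
  At 13: go right to 14.
    Visit 14.
    At 14: go left to 17.
      17 is a leaf — visit 17.
    At 14: no right child.
At 7: go right to 35.
  Visit 35.
  At 35: go left to 30.
    Visit 30.
    At 30: go left to 25.
      Visit 25.
      At 25: go left to 28.
        28 is a leaf — visit 28.
      At 25: go right to 38.
        38 is a leaf — visit 38.
    At 30: go right to 23.
      Visit 23.
      At 23: go left to 5.
        5 is a leaf — visit 5.
      At 23: go right to 27.
        27 is a leaf — visit 27.
  At 35: no right child.
Full pre-order sequence: 7, 13, 14, 17, 35, 30, 25, 28, 38, 23, 5, 27.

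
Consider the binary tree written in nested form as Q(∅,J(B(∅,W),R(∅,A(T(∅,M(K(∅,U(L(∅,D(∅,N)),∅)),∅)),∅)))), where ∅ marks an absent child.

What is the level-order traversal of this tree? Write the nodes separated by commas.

Q, J, B, R, W, A, T, M, K, U, L, D, N

Level-order visits nodes level by level from the root, left to right within each level.
Level 0: Q
Level 1: J
Level 2: B, R
Level 3: W, A
Level 4: T
Level 5: M
Level 6: K
Level 7: U
Level 8: L
Level 9: D
Level 10: N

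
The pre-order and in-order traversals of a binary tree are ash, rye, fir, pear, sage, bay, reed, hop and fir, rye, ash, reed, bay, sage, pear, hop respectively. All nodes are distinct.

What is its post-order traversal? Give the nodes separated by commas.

fir, rye, reed, bay, sage, hop, pear, ash

The first element of pre-order is the root; it splits in-order into left and right subtrees.
Root ash: left subtree has 2 nodes {fir, rye}, right has 5 {reed, bay, sage, pear, hop}.
  Root rye: left subtree has 1 node {fir}, right has 0 { }.
  Root pear: left subtree has 3 nodes {reed, bay, sage}, right has 1 {hop}.
    Root sage: left subtree has 2 nodes {reed, bay}, right has 0 { }.
      Root bay: left subtree has 1 node {reed}, right has 0 { }.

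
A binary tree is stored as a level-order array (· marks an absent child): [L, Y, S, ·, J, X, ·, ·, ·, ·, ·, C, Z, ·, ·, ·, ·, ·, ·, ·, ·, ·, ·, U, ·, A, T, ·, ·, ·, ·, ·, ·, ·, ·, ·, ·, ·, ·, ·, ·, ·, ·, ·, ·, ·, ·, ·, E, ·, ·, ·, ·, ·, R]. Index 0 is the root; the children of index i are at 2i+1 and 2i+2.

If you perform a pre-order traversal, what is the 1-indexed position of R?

Pre-order visits the node, then its left subtree, then its right subtree.
Visit L.
At L: go left to Y.
  Visit Y.
  At Y: no left child.
  At Y: go right to J.
    J is a leaf — visit J.
At L: go right to S.
  Visit S.
  At S: go left to X.
    Visit X.
    At X: go left to C.
      Visit C.
      At C: go left to U.
        Visit U.
        At U: no left child.
        At U: go right to E.
          E is a leaf — visit E.
      At C: no right child.
    At X: go right to Z.
      Visit Z.
      At Z: go left to A.
        A is a leaf — visit A.
      At Z: go right to T.
        Visit T.
        At T: no left child.
        At T: go right to R.
          R is a leaf — visit R.
  At S: no right child.
Full pre-order sequence: L, Y, J, S, X, C, U, E, Z, A, T, R.

12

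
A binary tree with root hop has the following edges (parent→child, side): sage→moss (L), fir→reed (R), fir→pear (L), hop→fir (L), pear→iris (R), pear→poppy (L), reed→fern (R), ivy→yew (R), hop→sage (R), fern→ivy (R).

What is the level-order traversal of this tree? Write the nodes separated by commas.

Level-order visits nodes level by level from the root, left to right within each level.
Level 0: hop
Level 1: fir, sage
Level 2: pear, reed, moss
Level 3: poppy, iris, fern
Level 4: ivy
Level 5: yew

hop, fir, sage, pear, reed, moss, poppy, iris, fern, ivy, yew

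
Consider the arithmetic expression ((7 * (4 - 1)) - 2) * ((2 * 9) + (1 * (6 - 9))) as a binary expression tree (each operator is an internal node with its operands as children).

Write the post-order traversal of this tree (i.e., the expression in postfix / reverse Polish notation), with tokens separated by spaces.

Post-order on an expression tree gives postfix notation: for each operator, emit left operand, right operand, then the operator.

7 4 1 - * 2 - 2 9 * 1 6 9 - * + *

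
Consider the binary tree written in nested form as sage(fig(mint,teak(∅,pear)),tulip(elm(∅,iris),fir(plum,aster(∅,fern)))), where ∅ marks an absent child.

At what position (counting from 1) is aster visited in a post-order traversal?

Post-order visits the left subtree, then the right subtree, then the node.
At sage: go left to fig.
  At fig: go left to mint.
    mint is a leaf — visit mint.
  At fig: go right to teak.
    At teak: no left child.
    At teak: go right to pear.
      pear is a leaf — visit pear.
    Visit teak.
  Visit fig.
At sage: go right to tulip.
  At tulip: go left to elm.
    At elm: no left child.
    At elm: go right to iris.
      iris is a leaf — visit iris.
    Visit elm.
  At tulip: go right to fir.
    At fir: go left to plum.
      plum is a leaf — visit plum.
    At fir: go right to aster.
      At aster: no left child.
      At aster: go right to fern.
        fern is a leaf — visit fern.
      Visit aster.
    Visit fir.
  Visit tulip.
Visit sage.
Full post-order sequence: mint, pear, teak, fig, iris, elm, plum, fern, aster, fir, tulip, sage.

9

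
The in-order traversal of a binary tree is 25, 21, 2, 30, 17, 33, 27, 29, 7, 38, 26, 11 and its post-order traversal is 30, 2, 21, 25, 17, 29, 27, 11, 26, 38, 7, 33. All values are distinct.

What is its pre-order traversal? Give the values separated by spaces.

The last element of post-order is the root; it splits in-order into left and right subtrees.
Root 33: left subtree has 5 nodes {25, 21, 2, 30, 17}, right has 6 {27, 29, 7, 38, 26, 11}.
  Root 17: left subtree has 4 nodes {25, 21, 2, 30}, right has 0 { }.
    Root 25: left subtree has 0 nodes { }, right has 3 {21, 2, 30}.
      Root 21: left subtree has 0 nodes { }, right has 2 {2, 30}.
        Root 2: left subtree has 0 nodes { }, right has 1 {30}.
  Root 7: left subtree has 2 nodes {27, 29}, right has 3 {38, 26, 11}.
    Root 27: left subtree has 0 nodes { }, right has 1 {29}.
    Root 38: left subtree has 0 nodes { }, right has 2 {26, 11}.
      Root 26: left subtree has 0 nodes { }, right has 1 {11}.

33 17 25 21 2 30 7 27 29 38 26 11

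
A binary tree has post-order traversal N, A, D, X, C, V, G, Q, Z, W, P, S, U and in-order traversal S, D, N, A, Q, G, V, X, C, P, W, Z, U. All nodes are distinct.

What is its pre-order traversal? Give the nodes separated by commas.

The last element of post-order is the root; it splits in-order into left and right subtrees.
Root U: left subtree has 12 nodes {S, D, N, A, Q, G, V, X, C, P, W, Z}, right has 0 { }.
  Root S: left subtree has 0 nodes { }, right has 11 {D, N, A, Q, G, V, X, C, P, W, Z}.
    Root P: left subtree has 8 nodes {D, N, A, Q, G, V, X, C}, right has 2 {W, Z}.
      Root Q: left subtree has 3 nodes {D, N, A}, right has 4 {G, V, X, C}.
        Root D: left subtree has 0 nodes { }, right has 2 {N, A}.
          Root A: left subtree has 1 node {N}, right has 0 { }.
        Root G: left subtree has 0 nodes { }, right has 3 {V, X, C}.
          Root V: left subtree has 0 nodes { }, right has 2 {X, C}.
            Root C: left subtree has 1 node {X}, right has 0 { }.
      Root W: left subtree has 0 nodes { }, right has 1 {Z}.

U, S, P, Q, D, A, N, G, V, C, X, W, Z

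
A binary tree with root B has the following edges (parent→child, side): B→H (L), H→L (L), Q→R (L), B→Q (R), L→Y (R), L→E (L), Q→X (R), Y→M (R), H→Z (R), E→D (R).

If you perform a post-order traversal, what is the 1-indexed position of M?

Post-order visits the left subtree, then the right subtree, then the node.
At B: go left to H.
  At H: go left to L.
    At L: go left to E.
      At E: no left child.
      At E: go right to D.
        D is a leaf — visit D.
      Visit E.
    At L: go right to Y.
      At Y: no left child.
      At Y: go right to M.
        M is a leaf — visit M.
      Visit Y.
    Visit L.
  At H: go right to Z.
    Z is a leaf — visit Z.
  Visit H.
At B: go right to Q.
  At Q: go left to R.
    R is a leaf — visit R.
  At Q: go right to X.
    X is a leaf — visit X.
  Visit Q.
Visit B.
Full post-order sequence: D, E, M, Y, L, Z, H, R, X, Q, B.

3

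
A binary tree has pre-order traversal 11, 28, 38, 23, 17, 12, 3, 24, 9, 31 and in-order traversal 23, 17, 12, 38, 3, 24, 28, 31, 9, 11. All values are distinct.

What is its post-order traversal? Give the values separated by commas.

The first element of pre-order is the root; it splits in-order into left and right subtrees.
Root 11: left subtree has 9 nodes {23, 17, 12, 38, 3, 24, 28, 31, 9}, right has 0 { }.
  Root 28: left subtree has 6 nodes {23, 17, 12, 38, 3, 24}, right has 2 {31, 9}.
    Root 38: left subtree has 3 nodes {23, 17, 12}, right has 2 {3, 24}.
      Root 23: left subtree has 0 nodes { }, right has 2 {17, 12}.
        Root 17: left subtree has 0 nodes { }, right has 1 {12}.
      Root 3: left subtree has 0 nodes { }, right has 1 {24}.
    Root 9: left subtree has 1 node {31}, right has 0 { }.

12, 17, 23, 24, 3, 38, 31, 9, 28, 11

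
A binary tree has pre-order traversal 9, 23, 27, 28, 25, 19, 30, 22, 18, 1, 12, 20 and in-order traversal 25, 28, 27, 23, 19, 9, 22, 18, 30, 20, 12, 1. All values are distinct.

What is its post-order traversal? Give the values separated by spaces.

The first element of pre-order is the root; it splits in-order into left and right subtrees.
Root 9: left subtree has 5 nodes {25, 28, 27, 23, 19}, right has 6 {22, 18, 30, 20, 12, 1}.
  Root 23: left subtree has 3 nodes {25, 28, 27}, right has 1 {19}.
    Root 27: left subtree has 2 nodes {25, 28}, right has 0 { }.
      Root 28: left subtree has 1 node {25}, right has 0 { }.
  Root 30: left subtree has 2 nodes {22, 18}, right has 3 {20, 12, 1}.
    Root 22: left subtree has 0 nodes { }, right has 1 {18}.
    Root 1: left subtree has 2 nodes {20, 12}, right has 0 { }.
      Root 12: left subtree has 1 node {20}, right has 0 { }.

25 28 27 19 23 18 22 20 12 1 30 9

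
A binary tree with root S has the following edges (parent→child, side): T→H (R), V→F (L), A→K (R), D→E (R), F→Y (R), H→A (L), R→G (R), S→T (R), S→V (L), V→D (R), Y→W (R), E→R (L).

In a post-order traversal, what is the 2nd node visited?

Y

Post-order visits the left subtree, then the right subtree, then the node.
At S: go left to V.
  At V: go left to F.
    At F: no left child.
    At F: go right to Y.
      At Y: no left child.
      At Y: go right to W.
        W is a leaf — visit W.
      Visit Y.
    Visit F.
  At V: go right to D.
    At D: no left child.
    At D: go right to E.
      At E: go left to R.
        At R: no left child.
        At R: go right to G.
          G is a leaf — visit G.
        Visit R.
      At E: no right child.
      Visit E.
    Visit D.
  Visit V.
At S: go right to T.
  At T: no left child.
  At T: go right to H.
    At H: go left to A.
      At A: no left child.
      At A: go right to K.
        K is a leaf — visit K.
      Visit A.
    At H: no right child.
    Visit H.
  Visit T.
Visit S.
Full post-order sequence: W, Y, F, G, R, E, D, V, K, A, H, T, S.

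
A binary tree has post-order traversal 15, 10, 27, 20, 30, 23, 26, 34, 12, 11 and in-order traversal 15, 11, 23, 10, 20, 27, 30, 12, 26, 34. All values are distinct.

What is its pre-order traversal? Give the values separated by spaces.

The last element of post-order is the root; it splits in-order into left and right subtrees.
Root 11: left subtree has 1 node {15}, right has 8 {23, 10, 20, 27, 30, 12, 26, 34}.
  Root 12: left subtree has 5 nodes {23, 10, 20, 27, 30}, right has 2 {26, 34}.
    Root 23: left subtree has 0 nodes { }, right has 4 {10, 20, 27, 30}.
      Root 30: left subtree has 3 nodes {10, 20, 27}, right has 0 { }.
        Root 20: left subtree has 1 node {10}, right has 1 {27}.
    Root 34: left subtree has 1 node {26}, right has 0 { }.

11 15 12 23 30 20 10 27 34 26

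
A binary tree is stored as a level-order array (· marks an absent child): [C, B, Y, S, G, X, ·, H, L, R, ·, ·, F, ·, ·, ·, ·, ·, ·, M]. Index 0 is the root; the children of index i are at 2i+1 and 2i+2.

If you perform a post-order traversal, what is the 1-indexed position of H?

Post-order visits the left subtree, then the right subtree, then the node.
At C: go left to B.
  At B: go left to S.
    At S: go left to H.
      H is a leaf — visit H.
    At S: go right to L.
      L is a leaf — visit L.
    Visit S.
  At B: go right to G.
    At G: go left to R.
      At R: go left to M.
        M is a leaf — visit M.
      At R: no right child.
      Visit R.
    At G: no right child.
    Visit G.
  Visit B.
At C: go right to Y.
  At Y: go left to X.
    At X: no left child.
    At X: go right to F.
      F is a leaf — visit F.
    Visit X.
  At Y: no right child.
  Visit Y.
Visit C.
Full post-order sequence: H, L, S, M, R, G, B, F, X, Y, C.

1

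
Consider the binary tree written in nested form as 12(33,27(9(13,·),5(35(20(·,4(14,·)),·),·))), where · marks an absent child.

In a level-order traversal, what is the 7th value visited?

35

Level-order visits nodes level by level from the root, left to right within each level.
Level 0: 12
Level 1: 33, 27
Level 2: 9, 5
Level 3: 13, 35
Level 4: 20
Level 5: 4
Level 6: 14
Full level-order sequence: 12, 33, 27, 9, 5, 13, 35, 20, 4, 14.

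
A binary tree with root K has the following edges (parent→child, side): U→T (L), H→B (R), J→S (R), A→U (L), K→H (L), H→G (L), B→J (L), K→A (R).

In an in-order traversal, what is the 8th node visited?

U

In-order visits the left subtree, then the node, then the right subtree.
At K: go left to H.
  At H: go left to G.
    G is a leaf — visit G.
  Visit H.
  At H: go right to B.
    At B: go left to J.
      At J: no left child.
      Visit J.
      At J: go right to S.
        S is a leaf — visit S.
    Visit B.
    At B: no right child.
Visit K.
At K: go right to A.
  At A: go left to U.
    At U: go left to T.
      T is a leaf — visit T.
    Visit U.
    At U: no right child.
  Visit A.
  At A: no right child.
Full in-order sequence: G, H, J, S, B, K, T, U, A.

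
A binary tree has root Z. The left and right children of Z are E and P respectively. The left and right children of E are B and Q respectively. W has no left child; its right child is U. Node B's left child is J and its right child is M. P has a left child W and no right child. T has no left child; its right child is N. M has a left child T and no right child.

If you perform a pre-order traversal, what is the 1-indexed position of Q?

8

Pre-order visits the node, then its left subtree, then its right subtree.
Visit Z.
At Z: go left to E.
  Visit E.
  At E: go left to B.
    Visit B.
    At B: go left to J.
      J is a leaf — visit J.
    At B: go right to M.
      Visit M.
      At M: go left to T.
        Visit T.
        At T: no left child.
        At T: go right to N.
          N is a leaf — visit N.
      At M: no right child.
  At E: go right to Q.
    Q is a leaf — visit Q.
At Z: go right to P.
  Visit P.
  At P: go left to W.
    Visit W.
    At W: no left child.
    At W: go right to U.
      U is a leaf — visit U.
  At P: no right child.
Full pre-order sequence: Z, E, B, J, M, T, N, Q, P, W, U.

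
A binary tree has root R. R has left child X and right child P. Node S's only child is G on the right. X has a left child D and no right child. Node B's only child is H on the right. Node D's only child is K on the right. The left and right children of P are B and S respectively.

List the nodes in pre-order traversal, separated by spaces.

Pre-order visits the node, then its left subtree, then its right subtree.
Visit R.
At R: go left to X.
  Visit X.
  At X: go left to D.
    Visit D.
    At D: no left child.
    At D: go right to K.
      K is a leaf — visit K.
  At X: no right child.
At R: go right to P.
  Visit P.
  At P: go left to B.
    Visit B.
    At B: no left child.
    At B: go right to H.
      H is a leaf — visit H.
  At P: go right to S.
    Visit S.
    At S: no left child.
    At S: go right to G.
      G is a leaf — visit G.

R X D K P B H S G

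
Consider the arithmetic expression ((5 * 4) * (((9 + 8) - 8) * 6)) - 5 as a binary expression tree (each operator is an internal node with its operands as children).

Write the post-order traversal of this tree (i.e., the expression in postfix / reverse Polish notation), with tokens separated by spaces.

Post-order on an expression tree gives postfix notation: for each operator, emit left operand, right operand, then the operator.

5 4 * 9 8 + 8 - 6 * * 5 -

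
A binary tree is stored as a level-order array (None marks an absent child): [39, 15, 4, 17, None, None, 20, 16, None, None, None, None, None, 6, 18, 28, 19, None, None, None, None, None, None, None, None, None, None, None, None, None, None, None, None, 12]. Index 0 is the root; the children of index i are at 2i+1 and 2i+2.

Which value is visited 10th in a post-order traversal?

Post-order visits the left subtree, then the right subtree, then the node.
At 39: go left to 15.
  At 15: go left to 17.
    At 17: go left to 16.
      At 16: go left to 28.
        28 is a leaf — visit 28.
      At 16: go right to 19.
        At 19: go left to 12.
          12 is a leaf — visit 12.
        At 19: no right child.
        Visit 19.
      Visit 16.
    At 17: no right child.
    Visit 17.
  At 15: no right child.
  Visit 15.
At 39: go right to 4.
  At 4: no left child.
  At 4: go right to 20.
    At 20: go left to 6.
      6 is a leaf — visit 6.
    At 20: go right to 18.
      18 is a leaf — visit 18.
    Visit 20.
  Visit 4.
Visit 39.
Full post-order sequence: 28, 12, 19, 16, 17, 15, 6, 18, 20, 4, 39.

4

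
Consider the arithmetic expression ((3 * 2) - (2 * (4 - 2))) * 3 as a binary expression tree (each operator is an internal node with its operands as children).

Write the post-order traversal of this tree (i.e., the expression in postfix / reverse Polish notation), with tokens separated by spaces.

3 2 * 2 4 2 - * - 3 *

Post-order on an expression tree gives postfix notation: for each operator, emit left operand, right operand, then the operator.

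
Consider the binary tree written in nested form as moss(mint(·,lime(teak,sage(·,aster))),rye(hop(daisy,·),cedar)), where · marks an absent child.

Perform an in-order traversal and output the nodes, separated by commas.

mint, teak, lime, sage, aster, moss, daisy, hop, rye, cedar

In-order visits the left subtree, then the node, then the right subtree.
At moss: go left to mint.
  At mint: no left child.
  Visit mint.
  At mint: go right to lime.
    At lime: go left to teak.
      teak is a leaf — visit teak.
    Visit lime.
    At lime: go right to sage.
      At sage: no left child.
      Visit sage.
      At sage: go right to aster.
        aster is a leaf — visit aster.
Visit moss.
At moss: go right to rye.
  At rye: go left to hop.
    At hop: go left to daisy.
      daisy is a leaf — visit daisy.
    Visit hop.
    At hop: no right child.
  Visit rye.
  At rye: go right to cedar.
    cedar is a leaf — visit cedar.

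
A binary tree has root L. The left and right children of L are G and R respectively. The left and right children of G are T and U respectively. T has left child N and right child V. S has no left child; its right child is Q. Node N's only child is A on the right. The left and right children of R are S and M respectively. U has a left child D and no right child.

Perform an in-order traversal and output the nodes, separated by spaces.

N A T V G D U L S Q R M

In-order visits the left subtree, then the node, then the right subtree.
At L: go left to G.
  At G: go left to T.
    At T: go left to N.
      At N: no left child.
      Visit N.
      At N: go right to A.
        A is a leaf — visit A.
    Visit T.
    At T: go right to V.
      V is a leaf — visit V.
  Visit G.
  At G: go right to U.
    At U: go left to D.
      D is a leaf — visit D.
    Visit U.
    At U: no right child.
Visit L.
At L: go right to R.
  At R: go left to S.
    At S: no left child.
    Visit S.
    At S: go right to Q.
      Q is a leaf — visit Q.
  Visit R.
  At R: go right to M.
    M is a leaf — visit M.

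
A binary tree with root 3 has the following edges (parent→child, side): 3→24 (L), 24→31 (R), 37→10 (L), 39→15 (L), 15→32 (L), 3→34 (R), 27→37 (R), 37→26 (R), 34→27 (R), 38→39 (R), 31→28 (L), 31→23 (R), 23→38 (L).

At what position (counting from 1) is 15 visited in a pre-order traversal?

Pre-order visits the node, then its left subtree, then its right subtree.
Visit 3.
At 3: go left to 24.
  Visit 24.
  At 24: no left child.
  At 24: go right to 31.
    Visit 31.
    At 31: go left to 28.
      28 is a leaf — visit 28.
    At 31: go right to 23.
      Visit 23.
      At 23: go left to 38.
        Visit 38.
        At 38: no left child.
        At 38: go right to 39.
          Visit 39.
          At 39: go left to 15.
            Visit 15.
            At 15: go left to 32.
              32 is a leaf — visit 32.
            At 15: no right child.
          At 39: no right child.
      At 23: no right child.
At 3: go right to 34.
  Visit 34.
  At 34: no left child.
  At 34: go right to 27.
    Visit 27.
    At 27: no left child.
    At 27: go right to 37.
      Visit 37.
      At 37: go left to 10.
        10 is a leaf — visit 10.
      At 37: go right to 26.
        26 is a leaf — visit 26.
Full pre-order sequence: 3, 24, 31, 28, 23, 38, 39, 15, 32, 34, 27, 37, 10, 26.

8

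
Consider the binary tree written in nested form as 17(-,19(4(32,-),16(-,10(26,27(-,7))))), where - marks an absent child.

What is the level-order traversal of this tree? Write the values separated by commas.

17, 19, 4, 16, 32, 10, 26, 27, 7

Level-order visits nodes level by level from the root, left to right within each level.
Level 0: 17
Level 1: 19
Level 2: 4, 16
Level 3: 32, 10
Level 4: 26, 27
Level 5: 7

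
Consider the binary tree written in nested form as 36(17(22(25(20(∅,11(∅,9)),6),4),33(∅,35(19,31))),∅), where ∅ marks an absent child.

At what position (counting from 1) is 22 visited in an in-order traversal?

In-order visits the left subtree, then the node, then the right subtree.
At 36: go left to 17.
  At 17: go left to 22.
    At 22: go left to 25.
      At 25: go left to 20.
        At 20: no left child.
        Visit 20.
        At 20: go right to 11.
          At 11: no left child.
          Visit 11.
          At 11: go right to 9.
            9 is a leaf — visit 9.
      Visit 25.
      At 25: go right to 6.
        6 is a leaf — visit 6.
    Visit 22.
    At 22: go right to 4.
      4 is a leaf — visit 4.
  Visit 17.
  At 17: go right to 33.
    At 33: no left child.
    Visit 33.
    At 33: go right to 35.
      At 35: go left to 19.
        19 is a leaf — visit 19.
      Visit 35.
      At 35: go right to 31.
        31 is a leaf — visit 31.
Visit 36.
At 36: no right child.
Full in-order sequence: 20, 11, 9, 25, 6, 22, 4, 17, 33, 19, 35, 31, 36.

6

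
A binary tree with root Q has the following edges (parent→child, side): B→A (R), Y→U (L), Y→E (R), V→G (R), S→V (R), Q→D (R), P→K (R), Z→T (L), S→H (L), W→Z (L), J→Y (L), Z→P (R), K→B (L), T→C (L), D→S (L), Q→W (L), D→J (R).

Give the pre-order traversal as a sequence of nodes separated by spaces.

Pre-order visits the node, then its left subtree, then its right subtree.
Visit Q.
At Q: go left to W.
  Visit W.
  At W: go left to Z.
    Visit Z.
    At Z: go left to T.
      Visit T.
      At T: go left to C.
        C is a leaf — visit C.
      At T: no right child.
    At Z: go right to P.
      Visit P.
      At P: no left child.
      At P: go right to K.
        Visit K.
        At K: go left to B.
          Visit B.
          At B: no left child.
          At B: go right to A.
            A is a leaf — visit A.
        At K: no right child.
  At W: no right child.
At Q: go right to D.
  Visit D.
  At D: go left to S.
    Visit S.
    At S: go left to H.
      H is a leaf — visit H.
    At S: go right to V.
      Visit V.
      At V: no left child.
      At V: go right to G.
        G is a leaf — visit G.
  At D: go right to J.
    Visit J.
    At J: go left to Y.
      Visit Y.
      At Y: go left to U.
        U is a leaf — visit U.
      At Y: go right to E.
        E is a leaf — visit E.
    At J: no right child.

Q W Z T C P K B A D S H V G J Y U E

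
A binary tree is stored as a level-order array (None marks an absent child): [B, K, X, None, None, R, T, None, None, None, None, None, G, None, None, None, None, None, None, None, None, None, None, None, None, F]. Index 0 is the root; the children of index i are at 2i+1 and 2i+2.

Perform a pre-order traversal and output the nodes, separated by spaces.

Pre-order visits the node, then its left subtree, then its right subtree.
Visit B.
At B: go left to K.
  K is a leaf — visit K.
At B: go right to X.
  Visit X.
  At X: go left to R.
    Visit R.
    At R: no left child.
    At R: go right to G.
      Visit G.
      At G: go left to F.
        F is a leaf — visit F.
      At G: no right child.
  At X: go right to T.
    T is a leaf — visit T.

B K X R G F T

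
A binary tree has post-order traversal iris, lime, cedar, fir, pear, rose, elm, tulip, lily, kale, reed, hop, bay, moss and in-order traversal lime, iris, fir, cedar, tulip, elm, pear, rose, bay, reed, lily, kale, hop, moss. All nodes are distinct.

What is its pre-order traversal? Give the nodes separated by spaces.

moss bay tulip fir lime iris cedar elm rose pear hop reed kale lily

The last element of post-order is the root; it splits in-order into left and right subtrees.
Root moss: left subtree has 13 nodes {lime, iris, fir, cedar, tulip, elm, pear, rose, bay, reed, lily, kale, hop}, right has 0 { }.
  Root bay: left subtree has 8 nodes {lime, iris, fir, cedar, tulip, elm, pear, rose}, right has 4 {reed, lily, kale, hop}.
    Root tulip: left subtree has 4 nodes {lime, iris, fir, cedar}, right has 3 {elm, pear, rose}.
      Root fir: left subtree has 2 nodes {lime, iris}, right has 1 {cedar}.
        Root lime: left subtree has 0 nodes { }, right has 1 {iris}.
      Root elm: left subtree has 0 nodes { }, right has 2 {pear, rose}.
        Root rose: left subtree has 1 node {pear}, right has 0 { }.
    Root hop: left subtree has 3 nodes {reed, lily, kale}, right has 0 { }.
      Root reed: left subtree has 0 nodes { }, right has 2 {lily, kale}.
        Root kale: left subtree has 1 node {lily}, right has 0 { }.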